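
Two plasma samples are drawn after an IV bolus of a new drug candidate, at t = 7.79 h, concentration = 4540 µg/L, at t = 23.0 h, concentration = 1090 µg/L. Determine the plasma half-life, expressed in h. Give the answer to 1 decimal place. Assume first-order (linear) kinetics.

7.4 h

k = ln(C₁/C₂) / (t₂ − t₁) = ln(4540/1090) / (23.0 − 7.79)
  = 1.427 / 15.21 = 0.09382 h⁻¹
t½ = ln2 / k = 0.693147 / 0.09382 = 7.388 h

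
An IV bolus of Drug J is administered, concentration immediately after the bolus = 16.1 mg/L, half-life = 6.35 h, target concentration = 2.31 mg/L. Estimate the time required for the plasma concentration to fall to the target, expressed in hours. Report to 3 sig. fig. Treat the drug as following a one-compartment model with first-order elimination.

17.8 h

k = ln2 / t½ = 0.693147 / 6.35 = 0.1092 h⁻¹
t = ln(C₀ / C) / k = ln(16.10 / 2.31) / 0.1092
  = ln(6.970) / 0.1092 = 1.942 / 0.1092 = 17.78 h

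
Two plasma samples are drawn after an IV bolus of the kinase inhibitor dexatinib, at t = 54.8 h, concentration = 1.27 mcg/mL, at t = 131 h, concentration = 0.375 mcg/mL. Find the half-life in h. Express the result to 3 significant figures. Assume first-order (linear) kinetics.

43.3 h

k = ln(C₁/C₂) / (t₂ − t₁) = ln(1.27/0.375) / (131 − 54.8)
  = 1.220 / 76.20 = 0.01601 h⁻¹
t½ = ln2 / k = 0.693147 / 0.01601 = 43.29 h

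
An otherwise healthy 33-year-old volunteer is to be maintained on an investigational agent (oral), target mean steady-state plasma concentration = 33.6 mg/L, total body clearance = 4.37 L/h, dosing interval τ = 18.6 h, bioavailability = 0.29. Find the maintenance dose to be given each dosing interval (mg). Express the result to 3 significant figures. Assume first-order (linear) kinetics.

9420 mg

At steady state, F × (Dose/τ) = Css × CL.
Dose = Css × CL × τ / F = 33.6 × 4.370 × 18.6 / 0.29 = 9418 mg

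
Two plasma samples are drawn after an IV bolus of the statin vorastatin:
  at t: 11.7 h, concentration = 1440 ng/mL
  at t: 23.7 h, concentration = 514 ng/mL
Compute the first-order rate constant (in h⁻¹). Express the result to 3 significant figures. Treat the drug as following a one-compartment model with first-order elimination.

0.0858 h⁻¹

k = ln(C₁/C₂) / (t₂ − t₁) = ln(1440/514) / (23.7 − 11.7)
  = 1.030 / 12.00 = 0.08583 h⁻¹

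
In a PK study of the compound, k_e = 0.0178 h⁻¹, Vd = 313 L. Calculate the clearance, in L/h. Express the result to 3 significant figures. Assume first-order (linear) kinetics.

CL = k × Vd = 0.0178 × 313 = 5.571 L/h

5.57 L/h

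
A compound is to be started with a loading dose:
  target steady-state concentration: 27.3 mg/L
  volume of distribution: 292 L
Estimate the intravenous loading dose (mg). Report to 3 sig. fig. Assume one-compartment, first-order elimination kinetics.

7970 mg

LD = Css × Vd = 27.3 × 292 = 7972 mg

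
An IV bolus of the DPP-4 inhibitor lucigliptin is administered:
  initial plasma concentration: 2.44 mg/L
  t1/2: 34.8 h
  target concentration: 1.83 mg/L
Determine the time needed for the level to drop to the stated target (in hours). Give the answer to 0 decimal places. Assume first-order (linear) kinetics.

14 h

k = ln2 / t½ = 0.693147 / 34.8 = 0.01992 h⁻¹
t = ln(C₀ / C) / k = ln(2.440 / 1.83) / 0.01992
  = ln(1.333) / 0.01992 = 0.2874 / 0.01992 = 14.43 h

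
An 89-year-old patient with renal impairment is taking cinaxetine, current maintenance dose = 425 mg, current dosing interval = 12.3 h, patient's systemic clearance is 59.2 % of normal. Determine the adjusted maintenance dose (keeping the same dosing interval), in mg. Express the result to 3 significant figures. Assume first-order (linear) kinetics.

252 mg

To keep the same average steady-state level, dosing rate must scale with clearance.
CL ratio = 59.2 / 100 = 0.5920
New dose (same interval) = 425 × 0.5920 = 251.6 mg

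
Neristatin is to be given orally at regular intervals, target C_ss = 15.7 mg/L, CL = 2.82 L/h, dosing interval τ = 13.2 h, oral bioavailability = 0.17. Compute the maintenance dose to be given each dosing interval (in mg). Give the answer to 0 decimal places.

At steady state, F × (Dose/τ) = Css × CL.
Dose = Css × CL × τ / F = 15.7 × 2.820 × 13.2 / 0.17 = 3438 mg

3438 mg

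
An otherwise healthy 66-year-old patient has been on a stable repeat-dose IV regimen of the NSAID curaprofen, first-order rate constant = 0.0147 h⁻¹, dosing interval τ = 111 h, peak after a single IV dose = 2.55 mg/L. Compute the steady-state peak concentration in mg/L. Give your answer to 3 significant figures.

e^(−kτ) = e^(−0.01470 × 111) = 0.1956
Accumulation ratio R = 1 / (1 − e^(−kτ)) = 1 / (1 − 0.1956) = 1.243
Steady-state peak = C₀ × R = 2.55 × 1.243 = 3.170 mg/L

3.17 mg/L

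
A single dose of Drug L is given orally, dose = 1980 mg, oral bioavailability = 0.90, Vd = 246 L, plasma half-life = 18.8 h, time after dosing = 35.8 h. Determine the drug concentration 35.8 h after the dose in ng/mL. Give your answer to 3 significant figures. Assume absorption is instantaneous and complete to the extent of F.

1940 ng/mL

Amount reaching circulation = F × Dose = 0.90 × 1980 = 1782 mg
C₀ = F·Dose / Vd = 1782 / 246 = 7.244 mg/L
k = ln2 / t½ = 0.693147 / 18.8 = 0.03687 h⁻¹
C = C₀ · e^(−k·t) = 7.244 × e^(−0.03687 × 35.8)
  = 7.244 × 0.2671 = 1.935 mg/L
Convert: 1.935 mg/L × 1000 = 1935 ng/mL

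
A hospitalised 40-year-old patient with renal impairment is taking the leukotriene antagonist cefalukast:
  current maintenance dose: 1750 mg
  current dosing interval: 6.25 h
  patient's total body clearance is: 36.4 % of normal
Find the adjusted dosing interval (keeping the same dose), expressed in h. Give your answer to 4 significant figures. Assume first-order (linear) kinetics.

To keep the same average steady-state level, dosing rate must scale with clearance.
CL ratio = 36.4 / 100 = 0.3640
New interval (same dose) = 6.25 / 0.3640 = 17.17 h

17.17 h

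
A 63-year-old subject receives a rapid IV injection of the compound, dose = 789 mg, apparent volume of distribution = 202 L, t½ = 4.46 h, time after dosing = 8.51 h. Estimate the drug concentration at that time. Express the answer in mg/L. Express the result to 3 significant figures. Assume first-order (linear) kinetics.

1.04 mg/L

C₀ = Dose / Vd = 789.0 / 202 = 3.906 mg/L
k = ln2 / t½ = 0.693147 / 4.46 = 0.1554 h⁻¹
C = C₀ · e^(−k·t) = 3.906 × e^(−0.1554 × 8.51)
  = 3.906 × 0.2665 = 1.041 mg/L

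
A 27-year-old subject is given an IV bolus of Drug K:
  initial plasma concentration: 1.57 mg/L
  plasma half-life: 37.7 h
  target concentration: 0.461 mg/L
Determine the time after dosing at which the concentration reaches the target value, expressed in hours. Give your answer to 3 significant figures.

k = ln2 / t½ = 0.693147 / 37.7 = 0.01839 h⁻¹
t = ln(C₀ / C) / k = ln(1.570 / 0.461) / 0.01839
  = ln(3.406) / 0.01839 = 1.226 / 0.01839 = 66.67 h

66.7 h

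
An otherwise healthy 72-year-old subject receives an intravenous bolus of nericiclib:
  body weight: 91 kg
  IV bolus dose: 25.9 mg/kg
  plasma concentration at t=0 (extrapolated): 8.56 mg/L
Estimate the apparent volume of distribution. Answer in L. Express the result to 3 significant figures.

275 L

Dose = 25.9 × 91 = 2357 mg
Vd = Dose / C₀ = 2357 / 8.56 = 275.4 L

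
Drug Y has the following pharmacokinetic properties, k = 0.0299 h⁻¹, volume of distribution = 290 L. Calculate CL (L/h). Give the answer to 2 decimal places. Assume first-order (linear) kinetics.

8.67 L/h

CL = k × Vd = 0.0299 × 290 = 8.671 L/h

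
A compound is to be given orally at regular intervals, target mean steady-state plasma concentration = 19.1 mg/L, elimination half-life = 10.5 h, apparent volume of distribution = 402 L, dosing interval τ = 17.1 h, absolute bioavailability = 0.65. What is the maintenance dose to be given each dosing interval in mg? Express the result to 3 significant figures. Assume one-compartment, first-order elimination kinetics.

13300 mg

k = ln2 / t½ = 0.693147 / 10.5 = 0.06601 h⁻¹
CL = k × Vd = 0.06601 × 402 = 26.54 L/h
At steady state, F × (Dose/τ) = Css × CL.
Dose = Css × CL × τ / F = 19.1 × 26.54 × 17.1 / 0.65 = 13340 mg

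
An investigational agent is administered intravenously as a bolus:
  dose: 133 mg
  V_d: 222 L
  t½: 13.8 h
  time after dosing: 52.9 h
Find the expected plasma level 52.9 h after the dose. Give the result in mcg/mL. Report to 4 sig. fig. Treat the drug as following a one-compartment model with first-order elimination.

C₀ = Dose / Vd = 133.0 / 222 = 0.5991 mg/L
k = ln2 / t½ = 0.693147 / 13.8 = 0.05023 h⁻¹
C = C₀ · e^(−k·t) = 0.5991 × e^(−0.05023 × 52.9)
  = 0.5991 × 0.07015 = 0.04203 mg/L
(0.04203 mg/L = 0.04203 mcg/mL)

0.04203 mcg/mL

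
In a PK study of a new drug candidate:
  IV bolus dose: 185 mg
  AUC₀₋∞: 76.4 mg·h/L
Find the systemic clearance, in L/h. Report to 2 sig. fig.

CL = Dose / AUC = 185 / 76.4 = 2.421 L/h

2.4 L/h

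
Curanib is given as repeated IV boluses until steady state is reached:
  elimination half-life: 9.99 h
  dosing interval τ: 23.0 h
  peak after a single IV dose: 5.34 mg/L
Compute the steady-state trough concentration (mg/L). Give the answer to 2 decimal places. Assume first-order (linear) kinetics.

k = ln2 / t½ = 0.693147 / 9.99 = 0.06938 h⁻¹
e^(−kτ) = e^(−0.06938 × 23.0) = 0.2028
Accumulation ratio R = 1 / (1 − e^(−kτ)) = 1 / (1 − 0.2028) = 1.254
Steady-state trough = C₀ × R × e^(−kτ) = 5.34 × 1.254 × 0.2028 = 1.358 mg/L

1.36 mg/L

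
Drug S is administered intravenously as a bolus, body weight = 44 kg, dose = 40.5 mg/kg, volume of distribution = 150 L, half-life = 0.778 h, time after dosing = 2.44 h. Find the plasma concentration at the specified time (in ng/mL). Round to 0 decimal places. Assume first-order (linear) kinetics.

1351 ng/mL

Total dose = 40.5 × 44 = 1782 mg
C₀ = Dose / Vd = 1782 / 150 = 11.88 mg/L
k = ln2 / t½ = 0.693147 / 0.778 = 0.8909 h⁻¹
C = C₀ · e^(−k·t) = 11.88 × e^(−0.8909 × 2.44)
  = 11.88 × 0.1137 = 1.351 mg/L
Convert: 1.351 mg/L × 1000 = 1351 ng/mL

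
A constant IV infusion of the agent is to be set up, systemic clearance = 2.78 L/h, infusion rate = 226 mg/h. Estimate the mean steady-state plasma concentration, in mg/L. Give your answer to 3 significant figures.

At steady state Css = R₀ / CL = 226 / 2.780 = 81.29 mg/L

81.3 mg/L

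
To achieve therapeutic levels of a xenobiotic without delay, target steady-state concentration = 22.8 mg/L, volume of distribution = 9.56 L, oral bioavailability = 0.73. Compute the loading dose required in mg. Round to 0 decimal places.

299 mg

LD = Css × Vd / F = 22.8 × 9.56 / 0.73 = 298.6 mg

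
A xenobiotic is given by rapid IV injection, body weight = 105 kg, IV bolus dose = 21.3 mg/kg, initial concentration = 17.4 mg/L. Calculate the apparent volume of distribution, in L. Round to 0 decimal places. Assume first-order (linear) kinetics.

129 L

Dose = 21.3 × 105 = 2237 mg
Vd = Dose / C₀ = 2237 / 17.4 = 128.6 L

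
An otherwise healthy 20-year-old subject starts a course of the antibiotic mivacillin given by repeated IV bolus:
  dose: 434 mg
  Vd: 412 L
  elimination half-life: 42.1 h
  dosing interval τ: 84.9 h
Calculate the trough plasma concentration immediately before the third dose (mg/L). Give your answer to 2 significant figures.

0.32 mg/L

C₀ per dose = Dose / Vd = 434 / 412 = 1.053 mg/L
k = ln2 / t½ = 0.693147 / 42.1 = 0.01646 h⁻¹
Fraction remaining after one interval: r = e^(−kτ) = e^(−0.01646 × 84.9) = 0.2472
Before dose 3, 2 doses have been given (aged 1τ, 2τ).
C_trough = C₀ × (r + r²) = 1.053 × (0.2472 + 0.06111) = 0.3247 mg/L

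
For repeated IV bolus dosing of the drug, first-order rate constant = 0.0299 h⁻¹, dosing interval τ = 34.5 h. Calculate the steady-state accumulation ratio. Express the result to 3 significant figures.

1.55

e^(−kτ) = e^(−0.02990 × 34.5) = 0.3565
Accumulation ratio R = 1 / (1 − e^(−kτ)) = 1 / (1 − 0.3565) = 1.554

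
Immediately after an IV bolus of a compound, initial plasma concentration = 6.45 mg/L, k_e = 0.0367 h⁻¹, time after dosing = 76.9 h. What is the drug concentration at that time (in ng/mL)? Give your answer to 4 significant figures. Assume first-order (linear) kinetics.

383.6 ng/mL

C = C₀ · e^(−k·t) = 6.450 × e^(−0.03670 × 76.9)
  = 6.450 × 0.05947 = 0.3836 mg/L
Convert: 0.3836 mg/L × 1000 = 383.6 ng/mL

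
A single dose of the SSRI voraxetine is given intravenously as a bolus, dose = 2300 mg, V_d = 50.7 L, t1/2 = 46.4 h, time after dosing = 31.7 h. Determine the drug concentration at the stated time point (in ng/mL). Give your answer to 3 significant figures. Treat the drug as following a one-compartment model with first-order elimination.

28300 ng/mL

C₀ = Dose / Vd = 2300 / 50.7 = 45.36 mg/L
k = ln2 / t½ = 0.693147 / 46.4 = 0.01494 h⁻¹
C = C₀ · e^(−k·t) = 45.36 × e^(−0.01494 × 31.7)
  = 45.36 × 0.6228 = 28.25 mg/L
Convert: 28.25 mg/L × 1000 = 28250 ng/mL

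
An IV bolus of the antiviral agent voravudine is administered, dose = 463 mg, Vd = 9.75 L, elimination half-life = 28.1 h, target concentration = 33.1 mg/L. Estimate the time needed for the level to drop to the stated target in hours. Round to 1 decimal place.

14.6 h

C₀ = Dose / Vd = 463.0 / 9.75 = 47.49 mg/L
k = ln2 / t½ = 0.693147 / 28.1 = 0.02467 h⁻¹
t = ln(C₀ / C) / k = ln(47.49 / 33.1) / 0.02467
  = ln(1.435) / 0.02467 = 0.3612 / 0.02467 = 14.64 h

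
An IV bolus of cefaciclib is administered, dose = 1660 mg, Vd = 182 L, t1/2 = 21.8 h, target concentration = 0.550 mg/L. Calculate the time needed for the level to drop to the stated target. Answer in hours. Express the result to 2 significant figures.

88 h

C₀ = Dose / Vd = 1660 / 182 = 9.121 mg/L
k = ln2 / t½ = 0.693147 / 21.8 = 0.03180 h⁻¹
t = ln(C₀ / C) / k = ln(9.121 / 0.550) / 0.03180
  = ln(16.58) / 0.03180 = 2.808 / 0.03180 = 88.30 h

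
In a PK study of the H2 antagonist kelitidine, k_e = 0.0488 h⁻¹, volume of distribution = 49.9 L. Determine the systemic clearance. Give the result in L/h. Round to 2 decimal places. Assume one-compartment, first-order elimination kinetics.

CL = k × Vd = 0.0488 × 49.9 = 2.435 L/h

2.44 L/h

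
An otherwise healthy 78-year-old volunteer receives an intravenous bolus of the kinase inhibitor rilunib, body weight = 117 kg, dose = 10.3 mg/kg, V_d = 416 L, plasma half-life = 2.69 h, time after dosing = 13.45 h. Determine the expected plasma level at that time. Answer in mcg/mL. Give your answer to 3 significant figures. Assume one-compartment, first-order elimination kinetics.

0.0905 mcg/mL

Total dose = 10.3 × 117 = 1205 mg
C₀ = Dose / Vd = 1205 / 416 = 2.897 mg/L
k = ln2 / t½ = 0.693147 / 2.69 = 0.2577 h⁻¹
t / t½ = 13.45 / 2.69 = 5 half-lives
C = C₀ × (1/2)^5 = 2.897 × 0.03125 = 0.09053 mg/L
(0.09053 mg/L = 0.09053 mcg/mL)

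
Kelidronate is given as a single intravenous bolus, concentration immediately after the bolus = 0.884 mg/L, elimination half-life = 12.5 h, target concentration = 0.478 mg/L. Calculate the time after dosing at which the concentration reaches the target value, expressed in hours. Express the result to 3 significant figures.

k = ln2 / t½ = 0.693147 / 12.5 = 0.05545 h⁻¹
t = ln(C₀ / C) / k = ln(0.8840 / 0.478) / 0.05545
  = ln(1.849) / 0.05545 = 0.6146 / 0.05545 = 11.08 h

11.1 h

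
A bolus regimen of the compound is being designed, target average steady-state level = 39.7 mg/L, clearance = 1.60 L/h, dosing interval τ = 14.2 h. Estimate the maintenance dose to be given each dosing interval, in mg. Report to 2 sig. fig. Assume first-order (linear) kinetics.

At steady state, Dose/τ = Css × CL.
Dose = Css × CL × τ = 39.7 × 1.600 × 14.2 = 902.0 mg

900 mg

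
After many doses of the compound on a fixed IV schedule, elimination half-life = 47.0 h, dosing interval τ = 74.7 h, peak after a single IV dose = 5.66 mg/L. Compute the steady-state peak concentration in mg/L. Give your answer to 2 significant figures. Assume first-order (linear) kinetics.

8.5 mg/L

k = ln2 / t½ = 0.693147 / 47.0 = 0.01475 h⁻¹
e^(−kτ) = e^(−0.01475 × 74.7) = 0.3323
Accumulation ratio R = 1 / (1 − e^(−kτ)) = 1 / (1 − 0.3323) = 1.498
Steady-state peak = C₀ × R = 5.66 × 1.498 = 8.479 mg/L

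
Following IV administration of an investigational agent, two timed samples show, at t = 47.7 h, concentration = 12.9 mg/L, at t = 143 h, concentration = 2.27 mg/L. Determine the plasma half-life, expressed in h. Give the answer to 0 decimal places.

k = ln(C₁/C₂) / (t₂ − t₁) = ln(12.9/2.27) / (143 − 47.7)
  = 1.737 / 95.30 = 0.01823 h⁻¹
t½ = ln2 / k = 0.693147 / 0.01823 = 38.02 h

38 h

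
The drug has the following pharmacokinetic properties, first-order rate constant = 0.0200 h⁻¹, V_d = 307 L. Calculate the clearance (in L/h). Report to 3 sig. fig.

CL = k × Vd = 0.0200 × 307 = 6.140 L/h

6.14 L/h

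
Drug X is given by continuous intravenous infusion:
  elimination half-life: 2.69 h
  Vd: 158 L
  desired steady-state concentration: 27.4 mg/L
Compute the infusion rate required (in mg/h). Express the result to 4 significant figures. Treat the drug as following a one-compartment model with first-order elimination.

1116 mg/h

k = ln2 / t½ = 0.693147 / 2.69 = 0.2577 h⁻¹
CL = k × Vd = 0.2577 × 158 = 40.72 L/h
At steady state, infusion rate R₀ = Css × CL = 27.4 × 40.72 = 1116 mg/h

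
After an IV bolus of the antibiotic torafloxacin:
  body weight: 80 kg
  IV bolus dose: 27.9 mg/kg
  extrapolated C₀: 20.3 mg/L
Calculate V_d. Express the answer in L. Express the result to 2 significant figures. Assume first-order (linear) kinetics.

Dose = 27.9 × 80 = 2232 mg
Vd = Dose / C₀ = 2232 / 20.3 = 110.0 L

110 L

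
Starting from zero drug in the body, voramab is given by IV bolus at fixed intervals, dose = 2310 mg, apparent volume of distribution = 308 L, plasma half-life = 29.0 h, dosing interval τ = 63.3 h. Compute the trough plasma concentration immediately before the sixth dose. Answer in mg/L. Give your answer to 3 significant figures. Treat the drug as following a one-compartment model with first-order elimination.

C₀ per dose = Dose / Vd = 2310 / 308 = 7.500 mg/L
k = ln2 / t½ = 0.693147 / 29.0 = 0.02390 h⁻¹
Fraction remaining after one interval: r = e^(−kτ) = e^(−0.02390 × 63.3) = 0.2203
Before dose 6, 5 doses have been given (aged 1τ, 2τ, 3τ, 4τ, 5τ).
C_trough = C₀ × (r + r² + … + r^5) = C₀ × r(1−r^5)/(1−r)
        = 7.500 × 0.2203 × (1 − 0.0005189) / (1 − 0.2203) = 2.118 mg/L

2.12 mg/L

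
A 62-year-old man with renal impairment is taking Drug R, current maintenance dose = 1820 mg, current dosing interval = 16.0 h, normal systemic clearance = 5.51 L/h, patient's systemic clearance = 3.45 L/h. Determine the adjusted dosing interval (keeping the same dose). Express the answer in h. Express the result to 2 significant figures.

To keep the same average steady-state level, dosing rate must scale with clearance.
CL ratio = 3.45 / 5.51 = 0.6261
New interval (same dose) = 16.0 / 0.6261 = 25.56 h

26 h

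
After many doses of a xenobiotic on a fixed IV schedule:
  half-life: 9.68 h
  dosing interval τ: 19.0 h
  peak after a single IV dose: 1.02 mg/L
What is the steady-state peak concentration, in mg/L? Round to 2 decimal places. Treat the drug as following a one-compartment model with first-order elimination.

1.37 mg/L

k = ln2 / t½ = 0.693147 / 9.68 = 0.07161 h⁻¹
e^(−kτ) = e^(−0.07161 × 19.0) = 0.2565
Accumulation ratio R = 1 / (1 − e^(−kτ)) = 1 / (1 − 0.2565) = 1.345
Steady-state peak = C₀ × R = 1.02 × 1.345 = 1.372 mg/L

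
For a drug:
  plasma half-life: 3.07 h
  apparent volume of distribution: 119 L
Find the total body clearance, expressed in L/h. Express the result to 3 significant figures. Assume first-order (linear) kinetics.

26.9 L/h

k = ln2 / t½ = 0.693147 / 3.07 = 0.2258 h⁻¹
CL = k × Vd = 0.2258 × 119 = 26.87 L/h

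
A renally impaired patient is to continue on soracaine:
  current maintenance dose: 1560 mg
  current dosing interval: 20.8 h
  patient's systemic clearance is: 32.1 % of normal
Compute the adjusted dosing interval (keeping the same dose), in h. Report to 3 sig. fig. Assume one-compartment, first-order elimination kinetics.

To keep the same average steady-state level, dosing rate must scale with clearance.
CL ratio = 32.1 / 100 = 0.3210
New interval (same dose) = 20.8 / 0.3210 = 64.80 h

64.8 h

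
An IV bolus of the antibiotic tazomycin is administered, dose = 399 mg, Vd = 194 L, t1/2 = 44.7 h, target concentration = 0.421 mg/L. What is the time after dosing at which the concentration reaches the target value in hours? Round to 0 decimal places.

C₀ = Dose / Vd = 399.0 / 194 = 2.057 mg/L
k = ln2 / t½ = 0.693147 / 44.7 = 0.01551 h⁻¹
t = ln(C₀ / C) / k = ln(2.057 / 0.421) / 0.01551
  = ln(4.886) / 0.01551 = 1.586 / 0.01551 = 102.3 h

102 h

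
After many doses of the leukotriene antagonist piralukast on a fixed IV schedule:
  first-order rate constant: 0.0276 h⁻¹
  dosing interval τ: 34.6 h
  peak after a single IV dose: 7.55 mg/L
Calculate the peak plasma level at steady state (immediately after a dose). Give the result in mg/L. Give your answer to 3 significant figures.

e^(−kτ) = e^(−0.02760 × 34.6) = 0.3848
Accumulation ratio R = 1 / (1 − e^(−kτ)) = 1 / (1 − 0.3848) = 1.625
Steady-state peak = C₀ × R = 7.55 × 1.625 = 12.27 mg/L

12.3 mg/L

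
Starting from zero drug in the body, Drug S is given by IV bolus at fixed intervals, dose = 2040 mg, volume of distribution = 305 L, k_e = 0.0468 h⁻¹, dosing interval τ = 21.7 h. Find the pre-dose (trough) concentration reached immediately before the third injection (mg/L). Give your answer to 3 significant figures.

3.30 mg/L

C₀ per dose = Dose / Vd = 2040 / 305 = 6.689 mg/L
Fraction remaining after one interval: r = e^(−kτ) = e^(−0.04680 × 21.7) = 0.3622
Before dose 3, 2 doses have been given (aged 1τ, 2τ).
C_trough = C₀ × (r + r²) = 6.689 × (0.3622 + 0.1312) = 3.300 mg/L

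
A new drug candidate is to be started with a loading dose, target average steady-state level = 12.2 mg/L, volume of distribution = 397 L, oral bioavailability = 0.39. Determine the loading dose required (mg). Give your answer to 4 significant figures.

12420 mg

LD = Css × Vd / F = 12.2 × 397 / 0.39 = 12420 mg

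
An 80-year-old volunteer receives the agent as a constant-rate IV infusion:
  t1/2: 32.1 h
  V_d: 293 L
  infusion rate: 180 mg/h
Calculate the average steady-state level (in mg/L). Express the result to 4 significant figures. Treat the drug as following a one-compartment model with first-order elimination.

k = ln2 / t½ = 0.693147 / 32.1 = 0.02159 h⁻¹
CL = k × Vd = 0.02159 × 293 = 6.326 L/h
At steady state Css = R₀ / CL = 180 / 6.326 = 28.45 mg/L

28.45 mg/L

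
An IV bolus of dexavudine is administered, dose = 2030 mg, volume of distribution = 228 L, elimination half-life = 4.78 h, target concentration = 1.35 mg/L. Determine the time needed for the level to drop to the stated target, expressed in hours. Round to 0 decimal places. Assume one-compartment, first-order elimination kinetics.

13 h

C₀ = Dose / Vd = 2030 / 228 = 8.904 mg/L
k = ln2 / t½ = 0.693147 / 4.78 = 0.1450 h⁻¹
t = ln(C₀ / C) / k = ln(8.904 / 1.35) / 0.1450
  = ln(6.596) / 0.1450 = 1.886 / 0.1450 = 13.01 h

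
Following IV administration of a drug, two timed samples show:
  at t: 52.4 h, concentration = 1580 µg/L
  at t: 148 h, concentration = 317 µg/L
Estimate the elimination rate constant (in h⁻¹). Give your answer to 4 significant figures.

k = ln(C₁/C₂) / (t₂ − t₁) = ln(1580/317) / (148 − 52.4)
  = 1.606 / 95.60 = 0.01680 h⁻¹

0.01680 h⁻¹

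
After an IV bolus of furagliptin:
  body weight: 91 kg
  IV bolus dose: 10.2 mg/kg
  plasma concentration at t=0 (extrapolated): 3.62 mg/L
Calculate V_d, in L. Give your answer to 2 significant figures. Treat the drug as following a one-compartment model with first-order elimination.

Dose = 10.2 × 91 = 928.2 mg
Vd = Dose / C₀ = 928.2 / 3.62 = 256.4 L

260 L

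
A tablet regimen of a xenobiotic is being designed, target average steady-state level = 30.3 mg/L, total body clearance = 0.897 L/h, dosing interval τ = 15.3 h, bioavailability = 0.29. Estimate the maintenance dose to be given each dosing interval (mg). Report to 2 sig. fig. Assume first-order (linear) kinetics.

At steady state, F × (Dose/τ) = Css × CL.
Dose = Css × CL × τ / F = 30.3 × 0.8970 × 15.3 / 0.29 = 1434 mg

1400 mg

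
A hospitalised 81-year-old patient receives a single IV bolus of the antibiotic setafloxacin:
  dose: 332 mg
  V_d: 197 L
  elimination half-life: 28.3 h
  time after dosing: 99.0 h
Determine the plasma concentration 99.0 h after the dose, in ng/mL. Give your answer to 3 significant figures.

C₀ = Dose / Vd = 332.0 / 197 = 1.685 mg/L
k = ln2 / t½ = 0.693147 / 28.3 = 0.02449 h⁻¹
C = C₀ · e^(−k·t) = 1.685 × e^(−0.02449 × 99.0)
  = 1.685 × 0.08852 = 0.1492 mg/L
Convert: 0.1492 mg/L × 1000 = 149.2 ng/mL

149 ng/mL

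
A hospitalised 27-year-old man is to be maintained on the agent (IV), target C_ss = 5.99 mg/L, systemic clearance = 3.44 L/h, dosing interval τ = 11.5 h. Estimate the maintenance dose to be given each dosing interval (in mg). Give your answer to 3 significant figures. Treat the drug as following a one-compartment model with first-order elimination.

At steady state, Dose/τ = Css × CL.
Dose = Css × CL × τ = 5.99 × 3.440 × 11.5 = 237.0 mg

237 mg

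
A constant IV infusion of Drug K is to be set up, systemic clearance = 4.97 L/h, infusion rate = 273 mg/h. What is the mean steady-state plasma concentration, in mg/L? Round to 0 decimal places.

55 mg/L

At steady state Css = R₀ / CL = 273 / 4.970 = 54.93 mg/L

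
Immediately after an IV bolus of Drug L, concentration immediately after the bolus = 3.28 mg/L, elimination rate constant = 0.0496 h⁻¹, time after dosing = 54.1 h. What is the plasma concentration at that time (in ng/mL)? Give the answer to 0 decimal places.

224 ng/mL

C = C₀ · e^(−k·t) = 3.280 × e^(−0.04960 × 54.1)
  = 3.280 × 0.06833 = 0.2241 mg/L
Convert: 0.2241 mg/L × 1000 = 224.1 ng/mL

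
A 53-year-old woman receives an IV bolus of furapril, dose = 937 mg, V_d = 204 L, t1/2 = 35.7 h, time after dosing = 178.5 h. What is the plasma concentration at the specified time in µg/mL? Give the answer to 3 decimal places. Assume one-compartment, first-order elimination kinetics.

C₀ = Dose / Vd = 937.0 / 204 = 4.593 mg/L
k = ln2 / t½ = 0.693147 / 35.7 = 0.01942 h⁻¹
t / t½ = 178.5 / 35.7 = 5 half-lives
C = C₀ × (1/2)^5 = 4.593 × 0.03125 = 0.1435 mg/L
(0.1435 mg/L = 0.1435 µg/mL)

0.144 µg/mL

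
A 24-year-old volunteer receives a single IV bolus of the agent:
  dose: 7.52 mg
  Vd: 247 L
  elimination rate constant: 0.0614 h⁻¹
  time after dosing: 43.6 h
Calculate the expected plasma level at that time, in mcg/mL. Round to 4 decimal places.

0.0021 mcg/mL

C₀ = Dose / Vd = 7.520 / 247 = 0.03045 mg/L
C = C₀ · e^(−k·t) = 0.03045 × e^(−0.06140 × 43.6)
  = 0.03045 × 0.06877 = 0.002094 mg/L
(0.002094 mg/L = 0.002094 mcg/mL)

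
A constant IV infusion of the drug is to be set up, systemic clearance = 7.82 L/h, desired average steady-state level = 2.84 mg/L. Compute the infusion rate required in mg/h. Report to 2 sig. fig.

At steady state, infusion rate R₀ = Css × CL = 2.84 × 7.820 = 22.21 mg/h

22 mg/h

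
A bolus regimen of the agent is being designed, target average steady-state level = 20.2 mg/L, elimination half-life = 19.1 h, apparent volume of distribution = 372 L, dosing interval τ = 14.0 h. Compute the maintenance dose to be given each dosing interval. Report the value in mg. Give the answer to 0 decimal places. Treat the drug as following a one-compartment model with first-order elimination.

k = ln2 / t½ = 0.693147 / 19.1 = 0.03629 h⁻¹
CL = k × Vd = 0.03629 × 372 = 13.50 L/h
At steady state, Dose/τ = Css × CL.
Dose = Css × CL × τ = 20.2 × 13.50 × 14.0 = 3818 mg

3818 mg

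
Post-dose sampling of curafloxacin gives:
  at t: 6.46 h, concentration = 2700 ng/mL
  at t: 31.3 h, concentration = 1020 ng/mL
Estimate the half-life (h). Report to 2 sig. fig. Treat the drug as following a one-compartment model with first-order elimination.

k = ln(C₁/C₂) / (t₂ − t₁) = ln(2700/1020) / (31.3 − 6.46)
  = 0.9734 / 24.84 = 0.03919 h⁻¹
t½ = ln2 / k = 0.693147 / 0.03919 = 17.69 h

18 h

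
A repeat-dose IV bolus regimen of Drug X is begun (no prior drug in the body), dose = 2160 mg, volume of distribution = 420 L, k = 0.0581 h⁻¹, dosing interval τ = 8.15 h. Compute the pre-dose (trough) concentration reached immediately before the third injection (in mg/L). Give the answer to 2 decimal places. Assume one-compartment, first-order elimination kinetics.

5.20 mg/L

C₀ per dose = Dose / Vd = 2160 / 420 = 5.143 mg/L
Fraction remaining after one interval: r = e^(−kτ) = e^(−0.05810 × 8.15) = 0.6228
Before dose 3, 2 doses have been given (aged 1τ, 2τ).
C_trough = C₀ × (r + r²) = 5.143 × (0.6228 + 0.3879) = 5.198 mg/L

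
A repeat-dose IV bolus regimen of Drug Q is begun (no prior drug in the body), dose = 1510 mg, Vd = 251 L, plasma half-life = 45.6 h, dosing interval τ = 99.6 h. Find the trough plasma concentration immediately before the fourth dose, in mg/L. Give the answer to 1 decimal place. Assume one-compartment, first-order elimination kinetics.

1.7 mg/L

C₀ per dose = Dose / Vd = 1510 / 251 = 6.016 mg/L
k = ln2 / t½ = 0.693147 / 45.6 = 0.01520 h⁻¹
Fraction remaining after one interval: r = e^(−kτ) = e^(−0.01520 × 99.6) = 0.2200
Before dose 4, 3 doses have been given (aged 1τ, 2τ, 3τ).
C_trough = C₀ × (r + r² + … + r^3) = C₀ × r(1−r^3)/(1−r)
        = 6.016 × 0.2200 × (1 − 0.01065) / (1 − 0.2200) = 1.679 mg/L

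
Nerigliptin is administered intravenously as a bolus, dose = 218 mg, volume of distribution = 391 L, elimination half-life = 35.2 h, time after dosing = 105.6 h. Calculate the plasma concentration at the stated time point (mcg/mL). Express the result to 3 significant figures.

C₀ = Dose / Vd = 218.0 / 391 = 0.5575 mg/L
k = ln2 / t½ = 0.693147 / 35.2 = 0.01969 h⁻¹
t / t½ = 105.6 / 35.2 = 3 half-lives
C = C₀ × (1/2)^3 = 0.5575 × 0.1250 = 0.06969 mg/L
(0.06969 mg/L = 0.06969 mcg/mL)

0.0697 mcg/mL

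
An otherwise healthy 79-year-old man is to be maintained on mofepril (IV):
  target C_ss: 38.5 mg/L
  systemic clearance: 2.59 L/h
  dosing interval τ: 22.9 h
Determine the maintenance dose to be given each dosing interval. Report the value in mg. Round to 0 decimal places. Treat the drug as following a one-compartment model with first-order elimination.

2283 mg

At steady state, Dose/τ = Css × CL.
Dose = Css × CL × τ = 38.5 × 2.590 × 22.9 = 2283 mg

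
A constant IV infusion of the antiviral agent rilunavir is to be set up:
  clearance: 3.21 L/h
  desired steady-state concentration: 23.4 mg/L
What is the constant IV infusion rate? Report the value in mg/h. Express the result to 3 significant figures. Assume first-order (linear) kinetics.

75.1 mg/h

At steady state, infusion rate R₀ = Css × CL = 23.4 × 3.210 = 75.11 mg/h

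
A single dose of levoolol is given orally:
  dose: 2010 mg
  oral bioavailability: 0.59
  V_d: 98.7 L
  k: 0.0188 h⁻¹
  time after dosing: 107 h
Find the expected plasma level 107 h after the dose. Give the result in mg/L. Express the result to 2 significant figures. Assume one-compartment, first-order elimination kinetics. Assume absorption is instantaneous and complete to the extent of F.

Amount reaching circulation = F × Dose = 0.59 × 2010 = 1186 mg
C₀ = F·Dose / Vd = 1186 / 98.7 = 12.02 mg/L
C = C₀ · e^(−k·t) = 12.02 × e^(−0.01880 × 107)
  = 12.02 × 0.1338 = 1.608 mg/L

1.6 mg/L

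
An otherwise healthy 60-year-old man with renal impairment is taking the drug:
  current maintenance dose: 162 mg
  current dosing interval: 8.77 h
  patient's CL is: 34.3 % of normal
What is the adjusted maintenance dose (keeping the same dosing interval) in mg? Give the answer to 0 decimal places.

56 mg

To keep the same average steady-state level, dosing rate must scale with clearance.
CL ratio = 34.3 / 100 = 0.3430
New dose (same interval) = 162 × 0.3430 = 55.57 mg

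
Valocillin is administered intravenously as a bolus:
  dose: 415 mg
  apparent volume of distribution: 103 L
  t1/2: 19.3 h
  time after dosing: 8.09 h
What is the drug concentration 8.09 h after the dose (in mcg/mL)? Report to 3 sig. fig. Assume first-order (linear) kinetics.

C₀ = Dose / Vd = 415.0 / 103 = 4.029 mg/L
k = ln2 / t½ = 0.693147 / 19.3 = 0.03591 h⁻¹
C = C₀ · e^(−k·t) = 4.029 × e^(−0.03591 × 8.09)
  = 4.029 × 0.7479 = 3.013 mg/L
(3.013 mg/L = 3.013 mcg/mL)

3.01 mcg/mL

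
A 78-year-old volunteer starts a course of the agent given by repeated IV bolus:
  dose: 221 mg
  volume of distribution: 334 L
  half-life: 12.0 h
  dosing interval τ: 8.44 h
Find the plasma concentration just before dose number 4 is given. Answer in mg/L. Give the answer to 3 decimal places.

C₀ per dose = Dose / Vd = 221 / 334 = 0.6617 mg/L
k = ln2 / t½ = 0.693147 / 12.0 = 0.05776 h⁻¹
Fraction remaining after one interval: r = e^(−kτ) = e^(−0.05776 × 8.44) = 0.6142
Before dose 4, 3 doses have been given (aged 1τ, 2τ, 3τ).
C_trough = C₀ × (r + r² + … + r^3) = C₀ × r(1−r^3)/(1−r)
        = 0.6617 × 0.6142 × (1 − 0.2317) / (1 − 0.6142) = 0.8094 mg/L

0.809 mg/L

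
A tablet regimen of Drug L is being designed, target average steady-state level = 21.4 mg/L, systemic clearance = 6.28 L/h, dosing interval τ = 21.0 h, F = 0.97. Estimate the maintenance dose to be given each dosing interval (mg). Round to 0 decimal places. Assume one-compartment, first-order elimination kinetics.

2910 mg

At steady state, F × (Dose/τ) = Css × CL.
Dose = Css × CL × τ / F = 21.4 × 6.280 × 21.0 / 0.97 = 2910 mg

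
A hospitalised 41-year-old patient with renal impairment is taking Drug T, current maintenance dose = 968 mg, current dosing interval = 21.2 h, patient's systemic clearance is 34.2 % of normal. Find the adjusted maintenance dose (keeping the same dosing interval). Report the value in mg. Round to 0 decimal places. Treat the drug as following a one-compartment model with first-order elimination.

331 mg

To keep the same average steady-state level, dosing rate must scale with clearance.
CL ratio = 34.2 / 100 = 0.3420
New dose (same interval) = 968 × 0.3420 = 331.1 mg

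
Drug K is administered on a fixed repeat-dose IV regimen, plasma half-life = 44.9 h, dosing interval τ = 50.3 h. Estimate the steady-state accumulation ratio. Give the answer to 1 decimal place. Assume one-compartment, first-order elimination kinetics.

1.9

k = ln2 / t½ = 0.693147 / 44.9 = 0.01544 h⁻¹
e^(−kτ) = e^(−0.01544 × 50.3) = 0.4600
Accumulation ratio R = 1 / (1 − e^(−kτ)) = 1 / (1 − 0.4600) = 1.852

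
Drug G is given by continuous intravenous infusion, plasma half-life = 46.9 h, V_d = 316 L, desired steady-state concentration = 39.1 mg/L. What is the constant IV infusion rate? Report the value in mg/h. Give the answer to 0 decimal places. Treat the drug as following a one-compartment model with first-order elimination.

k = ln2 / t½ = 0.693147 / 46.9 = 0.01478 h⁻¹
CL = k × Vd = 0.01478 × 316 = 4.670 L/h
At steady state, infusion rate R₀ = Css × CL = 39.1 × 4.670 = 182.6 mg/h

183 mg/h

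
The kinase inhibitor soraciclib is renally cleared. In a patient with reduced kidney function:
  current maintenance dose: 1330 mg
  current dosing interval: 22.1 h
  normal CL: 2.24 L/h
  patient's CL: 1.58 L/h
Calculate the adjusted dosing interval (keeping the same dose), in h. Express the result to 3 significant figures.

31.3 h

To keep the same average steady-state level, dosing rate must scale with clearance.
CL ratio = 1.58 / 2.24 = 0.7054
New interval (same dose) = 22.1 / 0.7054 = 31.33 h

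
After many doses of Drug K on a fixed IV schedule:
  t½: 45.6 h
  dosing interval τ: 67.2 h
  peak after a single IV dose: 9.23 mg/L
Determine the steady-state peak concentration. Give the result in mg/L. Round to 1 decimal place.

k = ln2 / t½ = 0.693147 / 45.6 = 0.01520 h⁻¹
e^(−kτ) = e^(−0.01520 × 67.2) = 0.3601
Accumulation ratio R = 1 / (1 − e^(−kτ)) = 1 / (1 − 0.3601) = 1.563
Steady-state peak = C₀ × R = 9.23 × 1.563 = 14.43 mg/L

14.4 mg/L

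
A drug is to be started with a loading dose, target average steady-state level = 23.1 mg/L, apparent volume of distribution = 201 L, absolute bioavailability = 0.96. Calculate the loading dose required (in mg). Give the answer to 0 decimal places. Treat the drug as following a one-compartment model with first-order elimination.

LD = Css × Vd / F = 23.1 × 201 / 0.96 = 4837 mg

4837 mg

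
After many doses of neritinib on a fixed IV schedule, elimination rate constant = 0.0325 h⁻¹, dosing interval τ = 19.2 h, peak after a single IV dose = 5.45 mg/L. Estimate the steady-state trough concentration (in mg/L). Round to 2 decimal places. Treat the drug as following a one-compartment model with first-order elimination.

6.29 mg/L

e^(−kτ) = e^(−0.03250 × 19.2) = 0.5358
Accumulation ratio R = 1 / (1 − e^(−kτ)) = 1 / (1 − 0.5358) = 2.154
Steady-state trough = C₀ × R × e^(−kτ) = 5.45 × 2.154 × 0.5358 = 6.290 mg/L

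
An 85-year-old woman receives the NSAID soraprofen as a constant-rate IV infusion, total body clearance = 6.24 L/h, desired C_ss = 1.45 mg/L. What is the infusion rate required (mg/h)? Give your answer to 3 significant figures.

9.05 mg/h

At steady state, infusion rate R₀ = Css × CL = 1.45 × 6.240 = 9.048 mg/h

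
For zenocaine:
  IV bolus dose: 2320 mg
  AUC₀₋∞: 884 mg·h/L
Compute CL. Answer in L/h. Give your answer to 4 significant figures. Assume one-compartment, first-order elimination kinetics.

2.624 L/h

CL = Dose / AUC = 2320 / 884 = 2.624 L/h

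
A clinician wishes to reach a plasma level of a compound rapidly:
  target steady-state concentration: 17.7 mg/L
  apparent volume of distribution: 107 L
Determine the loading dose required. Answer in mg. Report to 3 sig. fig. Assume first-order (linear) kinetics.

LD = Css × Vd = 17.7 × 107 = 1894 mg

1890 mg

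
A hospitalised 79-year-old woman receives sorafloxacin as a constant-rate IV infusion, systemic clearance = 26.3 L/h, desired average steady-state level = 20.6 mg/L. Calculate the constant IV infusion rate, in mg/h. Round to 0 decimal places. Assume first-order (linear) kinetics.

542 mg/h

At steady state, infusion rate R₀ = Css × CL = 20.6 × 26.30 = 541.8 mg/h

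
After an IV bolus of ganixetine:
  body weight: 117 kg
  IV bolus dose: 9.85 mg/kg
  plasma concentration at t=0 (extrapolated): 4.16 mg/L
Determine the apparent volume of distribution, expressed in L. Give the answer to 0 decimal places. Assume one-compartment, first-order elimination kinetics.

277 L

Dose = 9.85 × 117 = 1152 mg
Vd = Dose / C₀ = 1152 / 4.16 = 276.9 L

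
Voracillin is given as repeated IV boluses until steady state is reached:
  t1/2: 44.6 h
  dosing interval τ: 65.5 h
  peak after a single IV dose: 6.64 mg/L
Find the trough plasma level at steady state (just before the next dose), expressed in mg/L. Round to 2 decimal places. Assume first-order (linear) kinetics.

k = ln2 / t½ = 0.693147 / 44.6 = 0.01554 h⁻¹
e^(−kτ) = e^(−0.01554 × 65.5) = 0.3614
Accumulation ratio R = 1 / (1 − e^(−kτ)) = 1 / (1 − 0.3614) = 1.566
Steady-state trough = C₀ × R × e^(−kτ) = 6.64 × 1.566 × 0.3614 = 3.758 mg/L

3.76 mg/L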